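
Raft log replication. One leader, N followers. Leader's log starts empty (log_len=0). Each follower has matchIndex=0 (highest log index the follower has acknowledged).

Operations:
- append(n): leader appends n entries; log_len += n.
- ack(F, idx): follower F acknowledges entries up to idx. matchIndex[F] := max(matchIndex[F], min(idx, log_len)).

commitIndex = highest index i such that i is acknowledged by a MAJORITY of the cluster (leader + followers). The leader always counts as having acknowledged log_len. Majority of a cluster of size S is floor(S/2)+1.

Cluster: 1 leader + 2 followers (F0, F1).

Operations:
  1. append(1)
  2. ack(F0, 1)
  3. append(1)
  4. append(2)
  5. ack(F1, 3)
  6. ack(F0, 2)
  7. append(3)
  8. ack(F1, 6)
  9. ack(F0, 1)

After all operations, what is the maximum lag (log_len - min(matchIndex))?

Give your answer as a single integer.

Op 1: append 1 -> log_len=1
Op 2: F0 acks idx 1 -> match: F0=1 F1=0; commitIndex=1
Op 3: append 1 -> log_len=2
Op 4: append 2 -> log_len=4
Op 5: F1 acks idx 3 -> match: F0=1 F1=3; commitIndex=3
Op 6: F0 acks idx 2 -> match: F0=2 F1=3; commitIndex=3
Op 7: append 3 -> log_len=7
Op 8: F1 acks idx 6 -> match: F0=2 F1=6; commitIndex=6
Op 9: F0 acks idx 1 -> match: F0=2 F1=6; commitIndex=6

Answer: 5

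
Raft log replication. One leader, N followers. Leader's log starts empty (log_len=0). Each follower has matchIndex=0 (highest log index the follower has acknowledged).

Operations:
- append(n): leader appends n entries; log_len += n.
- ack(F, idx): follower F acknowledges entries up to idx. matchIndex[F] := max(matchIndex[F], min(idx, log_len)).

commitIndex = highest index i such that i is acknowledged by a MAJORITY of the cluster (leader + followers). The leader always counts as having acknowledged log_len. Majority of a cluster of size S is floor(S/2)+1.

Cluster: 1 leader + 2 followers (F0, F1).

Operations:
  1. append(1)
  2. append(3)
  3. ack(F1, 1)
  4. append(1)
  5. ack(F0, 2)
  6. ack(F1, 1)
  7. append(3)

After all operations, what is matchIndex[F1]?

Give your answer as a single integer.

Op 1: append 1 -> log_len=1
Op 2: append 3 -> log_len=4
Op 3: F1 acks idx 1 -> match: F0=0 F1=1; commitIndex=1
Op 4: append 1 -> log_len=5
Op 5: F0 acks idx 2 -> match: F0=2 F1=1; commitIndex=2
Op 6: F1 acks idx 1 -> match: F0=2 F1=1; commitIndex=2
Op 7: append 3 -> log_len=8

Answer: 1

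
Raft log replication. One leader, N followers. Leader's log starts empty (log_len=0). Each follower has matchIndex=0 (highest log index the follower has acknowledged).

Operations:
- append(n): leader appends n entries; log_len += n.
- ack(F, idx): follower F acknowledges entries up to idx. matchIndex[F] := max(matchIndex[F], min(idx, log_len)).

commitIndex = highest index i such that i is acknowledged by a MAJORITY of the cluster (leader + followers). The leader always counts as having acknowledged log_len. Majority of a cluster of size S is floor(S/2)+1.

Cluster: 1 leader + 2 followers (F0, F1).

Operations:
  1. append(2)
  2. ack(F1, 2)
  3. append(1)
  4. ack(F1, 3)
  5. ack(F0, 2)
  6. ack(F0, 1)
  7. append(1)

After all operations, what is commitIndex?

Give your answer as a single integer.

Answer: 3

Derivation:
Op 1: append 2 -> log_len=2
Op 2: F1 acks idx 2 -> match: F0=0 F1=2; commitIndex=2
Op 3: append 1 -> log_len=3
Op 4: F1 acks idx 3 -> match: F0=0 F1=3; commitIndex=3
Op 5: F0 acks idx 2 -> match: F0=2 F1=3; commitIndex=3
Op 6: F0 acks idx 1 -> match: F0=2 F1=3; commitIndex=3
Op 7: append 1 -> log_len=4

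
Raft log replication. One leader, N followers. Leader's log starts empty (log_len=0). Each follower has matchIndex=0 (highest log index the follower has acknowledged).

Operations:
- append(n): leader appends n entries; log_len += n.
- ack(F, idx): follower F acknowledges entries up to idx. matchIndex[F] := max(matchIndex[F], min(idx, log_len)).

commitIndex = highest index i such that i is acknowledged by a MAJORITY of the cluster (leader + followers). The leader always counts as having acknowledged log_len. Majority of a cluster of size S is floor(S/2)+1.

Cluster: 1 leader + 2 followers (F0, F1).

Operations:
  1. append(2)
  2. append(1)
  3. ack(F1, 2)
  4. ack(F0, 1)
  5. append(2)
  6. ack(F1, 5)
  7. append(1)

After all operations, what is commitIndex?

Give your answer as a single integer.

Op 1: append 2 -> log_len=2
Op 2: append 1 -> log_len=3
Op 3: F1 acks idx 2 -> match: F0=0 F1=2; commitIndex=2
Op 4: F0 acks idx 1 -> match: F0=1 F1=2; commitIndex=2
Op 5: append 2 -> log_len=5
Op 6: F1 acks idx 5 -> match: F0=1 F1=5; commitIndex=5
Op 7: append 1 -> log_len=6

Answer: 5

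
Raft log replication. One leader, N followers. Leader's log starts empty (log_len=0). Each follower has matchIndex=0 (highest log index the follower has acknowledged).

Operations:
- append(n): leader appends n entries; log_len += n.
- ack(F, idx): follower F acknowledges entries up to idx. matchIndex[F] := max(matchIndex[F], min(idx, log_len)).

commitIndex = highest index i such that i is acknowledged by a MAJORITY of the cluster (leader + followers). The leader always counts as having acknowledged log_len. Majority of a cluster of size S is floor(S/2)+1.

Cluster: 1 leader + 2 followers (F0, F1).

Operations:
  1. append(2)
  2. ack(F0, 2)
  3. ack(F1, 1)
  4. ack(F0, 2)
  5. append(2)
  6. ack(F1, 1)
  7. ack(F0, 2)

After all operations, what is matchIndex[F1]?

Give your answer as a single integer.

Answer: 1

Derivation:
Op 1: append 2 -> log_len=2
Op 2: F0 acks idx 2 -> match: F0=2 F1=0; commitIndex=2
Op 3: F1 acks idx 1 -> match: F0=2 F1=1; commitIndex=2
Op 4: F0 acks idx 2 -> match: F0=2 F1=1; commitIndex=2
Op 5: append 2 -> log_len=4
Op 6: F1 acks idx 1 -> match: F0=2 F1=1; commitIndex=2
Op 7: F0 acks idx 2 -> match: F0=2 F1=1; commitIndex=2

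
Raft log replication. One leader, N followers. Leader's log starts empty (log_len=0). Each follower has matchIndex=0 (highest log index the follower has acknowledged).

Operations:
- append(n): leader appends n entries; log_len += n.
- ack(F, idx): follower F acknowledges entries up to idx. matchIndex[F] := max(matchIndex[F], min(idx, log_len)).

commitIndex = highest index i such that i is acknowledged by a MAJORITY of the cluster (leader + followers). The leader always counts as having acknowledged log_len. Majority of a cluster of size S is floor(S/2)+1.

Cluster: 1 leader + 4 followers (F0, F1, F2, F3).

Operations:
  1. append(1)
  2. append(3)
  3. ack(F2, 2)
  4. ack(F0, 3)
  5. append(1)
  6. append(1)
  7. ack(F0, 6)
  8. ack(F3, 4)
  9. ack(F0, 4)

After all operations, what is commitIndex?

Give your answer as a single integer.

Answer: 4

Derivation:
Op 1: append 1 -> log_len=1
Op 2: append 3 -> log_len=4
Op 3: F2 acks idx 2 -> match: F0=0 F1=0 F2=2 F3=0; commitIndex=0
Op 4: F0 acks idx 3 -> match: F0=3 F1=0 F2=2 F3=0; commitIndex=2
Op 5: append 1 -> log_len=5
Op 6: append 1 -> log_len=6
Op 7: F0 acks idx 6 -> match: F0=6 F1=0 F2=2 F3=0; commitIndex=2
Op 8: F3 acks idx 4 -> match: F0=6 F1=0 F2=2 F3=4; commitIndex=4
Op 9: F0 acks idx 4 -> match: F0=6 F1=0 F2=2 F3=4; commitIndex=4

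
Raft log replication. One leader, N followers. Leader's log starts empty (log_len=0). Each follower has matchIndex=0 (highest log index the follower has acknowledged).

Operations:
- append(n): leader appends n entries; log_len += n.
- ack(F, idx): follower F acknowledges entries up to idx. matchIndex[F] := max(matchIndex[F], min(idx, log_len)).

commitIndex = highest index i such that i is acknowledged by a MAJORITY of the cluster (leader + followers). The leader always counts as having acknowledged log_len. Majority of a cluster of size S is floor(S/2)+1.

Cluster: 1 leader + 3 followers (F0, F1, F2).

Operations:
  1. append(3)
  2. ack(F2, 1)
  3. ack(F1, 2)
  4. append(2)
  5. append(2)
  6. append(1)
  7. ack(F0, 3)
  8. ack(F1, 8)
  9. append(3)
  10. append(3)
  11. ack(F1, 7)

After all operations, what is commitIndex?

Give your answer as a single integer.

Op 1: append 3 -> log_len=3
Op 2: F2 acks idx 1 -> match: F0=0 F1=0 F2=1; commitIndex=0
Op 3: F1 acks idx 2 -> match: F0=0 F1=2 F2=1; commitIndex=1
Op 4: append 2 -> log_len=5
Op 5: append 2 -> log_len=7
Op 6: append 1 -> log_len=8
Op 7: F0 acks idx 3 -> match: F0=3 F1=2 F2=1; commitIndex=2
Op 8: F1 acks idx 8 -> match: F0=3 F1=8 F2=1; commitIndex=3
Op 9: append 3 -> log_len=11
Op 10: append 3 -> log_len=14
Op 11: F1 acks idx 7 -> match: F0=3 F1=8 F2=1; commitIndex=3

Answer: 3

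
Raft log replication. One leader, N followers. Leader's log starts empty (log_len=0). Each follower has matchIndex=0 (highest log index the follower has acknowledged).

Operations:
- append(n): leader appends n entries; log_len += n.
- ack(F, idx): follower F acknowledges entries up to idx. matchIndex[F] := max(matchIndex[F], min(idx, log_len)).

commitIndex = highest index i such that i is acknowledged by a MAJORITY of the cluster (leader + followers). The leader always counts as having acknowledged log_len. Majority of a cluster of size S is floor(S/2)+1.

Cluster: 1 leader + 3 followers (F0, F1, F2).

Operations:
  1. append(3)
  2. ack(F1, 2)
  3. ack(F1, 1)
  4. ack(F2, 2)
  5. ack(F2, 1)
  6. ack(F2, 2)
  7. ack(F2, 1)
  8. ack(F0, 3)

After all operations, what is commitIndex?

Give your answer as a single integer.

Answer: 2

Derivation:
Op 1: append 3 -> log_len=3
Op 2: F1 acks idx 2 -> match: F0=0 F1=2 F2=0; commitIndex=0
Op 3: F1 acks idx 1 -> match: F0=0 F1=2 F2=0; commitIndex=0
Op 4: F2 acks idx 2 -> match: F0=0 F1=2 F2=2; commitIndex=2
Op 5: F2 acks idx 1 -> match: F0=0 F1=2 F2=2; commitIndex=2
Op 6: F2 acks idx 2 -> match: F0=0 F1=2 F2=2; commitIndex=2
Op 7: F2 acks idx 1 -> match: F0=0 F1=2 F2=2; commitIndex=2
Op 8: F0 acks idx 3 -> match: F0=3 F1=2 F2=2; commitIndex=2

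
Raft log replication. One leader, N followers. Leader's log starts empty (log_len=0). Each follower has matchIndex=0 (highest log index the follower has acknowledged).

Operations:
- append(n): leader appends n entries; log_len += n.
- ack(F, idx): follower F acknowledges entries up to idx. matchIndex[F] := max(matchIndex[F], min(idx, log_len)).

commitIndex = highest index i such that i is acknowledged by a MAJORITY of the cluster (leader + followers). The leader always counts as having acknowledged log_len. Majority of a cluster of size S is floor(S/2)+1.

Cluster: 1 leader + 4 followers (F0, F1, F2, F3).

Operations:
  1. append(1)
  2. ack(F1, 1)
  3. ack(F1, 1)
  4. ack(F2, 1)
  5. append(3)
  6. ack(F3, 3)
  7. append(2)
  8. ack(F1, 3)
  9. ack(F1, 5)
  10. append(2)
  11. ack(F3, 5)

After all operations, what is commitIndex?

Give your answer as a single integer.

Answer: 5

Derivation:
Op 1: append 1 -> log_len=1
Op 2: F1 acks idx 1 -> match: F0=0 F1=1 F2=0 F3=0; commitIndex=0
Op 3: F1 acks idx 1 -> match: F0=0 F1=1 F2=0 F3=0; commitIndex=0
Op 4: F2 acks idx 1 -> match: F0=0 F1=1 F2=1 F3=0; commitIndex=1
Op 5: append 3 -> log_len=4
Op 6: F3 acks idx 3 -> match: F0=0 F1=1 F2=1 F3=3; commitIndex=1
Op 7: append 2 -> log_len=6
Op 8: F1 acks idx 3 -> match: F0=0 F1=3 F2=1 F3=3; commitIndex=3
Op 9: F1 acks idx 5 -> match: F0=0 F1=5 F2=1 F3=3; commitIndex=3
Op 10: append 2 -> log_len=8
Op 11: F3 acks idx 5 -> match: F0=0 F1=5 F2=1 F3=5; commitIndex=5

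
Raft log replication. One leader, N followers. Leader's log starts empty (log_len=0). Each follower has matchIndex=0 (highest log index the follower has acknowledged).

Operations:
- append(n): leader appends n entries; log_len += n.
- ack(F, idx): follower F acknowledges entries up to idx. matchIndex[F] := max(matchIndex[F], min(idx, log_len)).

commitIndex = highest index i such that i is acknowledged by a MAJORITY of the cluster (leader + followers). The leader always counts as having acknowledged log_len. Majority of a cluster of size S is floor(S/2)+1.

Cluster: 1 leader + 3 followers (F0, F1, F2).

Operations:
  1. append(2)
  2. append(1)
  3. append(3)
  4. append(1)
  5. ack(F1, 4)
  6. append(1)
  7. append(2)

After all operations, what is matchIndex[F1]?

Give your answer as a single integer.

Answer: 4

Derivation:
Op 1: append 2 -> log_len=2
Op 2: append 1 -> log_len=3
Op 3: append 3 -> log_len=6
Op 4: append 1 -> log_len=7
Op 5: F1 acks idx 4 -> match: F0=0 F1=4 F2=0; commitIndex=0
Op 6: append 1 -> log_len=8
Op 7: append 2 -> log_len=10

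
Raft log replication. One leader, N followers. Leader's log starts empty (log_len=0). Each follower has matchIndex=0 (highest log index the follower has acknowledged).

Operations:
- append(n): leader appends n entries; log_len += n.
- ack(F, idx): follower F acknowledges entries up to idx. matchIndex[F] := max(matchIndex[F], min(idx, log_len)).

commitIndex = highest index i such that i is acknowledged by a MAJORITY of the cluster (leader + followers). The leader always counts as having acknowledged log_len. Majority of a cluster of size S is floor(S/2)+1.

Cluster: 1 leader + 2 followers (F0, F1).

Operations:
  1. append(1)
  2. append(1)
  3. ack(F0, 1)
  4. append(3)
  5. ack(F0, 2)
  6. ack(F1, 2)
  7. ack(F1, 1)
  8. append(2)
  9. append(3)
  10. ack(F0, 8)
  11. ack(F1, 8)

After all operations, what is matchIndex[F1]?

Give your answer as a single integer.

Answer: 8

Derivation:
Op 1: append 1 -> log_len=1
Op 2: append 1 -> log_len=2
Op 3: F0 acks idx 1 -> match: F0=1 F1=0; commitIndex=1
Op 4: append 3 -> log_len=5
Op 5: F0 acks idx 2 -> match: F0=2 F1=0; commitIndex=2
Op 6: F1 acks idx 2 -> match: F0=2 F1=2; commitIndex=2
Op 7: F1 acks idx 1 -> match: F0=2 F1=2; commitIndex=2
Op 8: append 2 -> log_len=7
Op 9: append 3 -> log_len=10
Op 10: F0 acks idx 8 -> match: F0=8 F1=2; commitIndex=8
Op 11: F1 acks idx 8 -> match: F0=8 F1=8; commitIndex=8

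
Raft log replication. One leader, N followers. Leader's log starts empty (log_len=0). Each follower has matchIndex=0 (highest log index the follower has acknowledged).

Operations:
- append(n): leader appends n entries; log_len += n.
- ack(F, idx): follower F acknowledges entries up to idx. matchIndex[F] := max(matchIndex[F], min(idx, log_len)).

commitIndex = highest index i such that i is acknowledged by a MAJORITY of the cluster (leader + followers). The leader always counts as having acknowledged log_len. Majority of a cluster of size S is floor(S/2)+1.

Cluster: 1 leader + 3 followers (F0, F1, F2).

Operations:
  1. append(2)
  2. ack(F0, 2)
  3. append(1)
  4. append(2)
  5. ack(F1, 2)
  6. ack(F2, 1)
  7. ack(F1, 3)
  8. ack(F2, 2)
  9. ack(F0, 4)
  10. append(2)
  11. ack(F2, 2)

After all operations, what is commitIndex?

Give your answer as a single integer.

Op 1: append 2 -> log_len=2
Op 2: F0 acks idx 2 -> match: F0=2 F1=0 F2=0; commitIndex=0
Op 3: append 1 -> log_len=3
Op 4: append 2 -> log_len=5
Op 5: F1 acks idx 2 -> match: F0=2 F1=2 F2=0; commitIndex=2
Op 6: F2 acks idx 1 -> match: F0=2 F1=2 F2=1; commitIndex=2
Op 7: F1 acks idx 3 -> match: F0=2 F1=3 F2=1; commitIndex=2
Op 8: F2 acks idx 2 -> match: F0=2 F1=3 F2=2; commitIndex=2
Op 9: F0 acks idx 4 -> match: F0=4 F1=3 F2=2; commitIndex=3
Op 10: append 2 -> log_len=7
Op 11: F2 acks idx 2 -> match: F0=4 F1=3 F2=2; commitIndex=3

Answer: 3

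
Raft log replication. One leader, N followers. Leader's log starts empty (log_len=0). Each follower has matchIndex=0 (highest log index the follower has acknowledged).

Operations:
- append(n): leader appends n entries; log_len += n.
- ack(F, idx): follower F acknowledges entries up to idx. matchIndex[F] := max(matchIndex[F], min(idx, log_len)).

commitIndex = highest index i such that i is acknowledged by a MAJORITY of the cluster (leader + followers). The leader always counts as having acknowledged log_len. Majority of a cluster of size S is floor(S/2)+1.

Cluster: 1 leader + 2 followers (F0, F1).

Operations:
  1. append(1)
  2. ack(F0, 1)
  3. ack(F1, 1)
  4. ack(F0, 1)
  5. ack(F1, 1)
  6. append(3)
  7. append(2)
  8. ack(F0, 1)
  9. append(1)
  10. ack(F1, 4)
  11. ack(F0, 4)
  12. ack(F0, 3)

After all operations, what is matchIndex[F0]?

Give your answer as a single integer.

Answer: 4

Derivation:
Op 1: append 1 -> log_len=1
Op 2: F0 acks idx 1 -> match: F0=1 F1=0; commitIndex=1
Op 3: F1 acks idx 1 -> match: F0=1 F1=1; commitIndex=1
Op 4: F0 acks idx 1 -> match: F0=1 F1=1; commitIndex=1
Op 5: F1 acks idx 1 -> match: F0=1 F1=1; commitIndex=1
Op 6: append 3 -> log_len=4
Op 7: append 2 -> log_len=6
Op 8: F0 acks idx 1 -> match: F0=1 F1=1; commitIndex=1
Op 9: append 1 -> log_len=7
Op 10: F1 acks idx 4 -> match: F0=1 F1=4; commitIndex=4
Op 11: F0 acks idx 4 -> match: F0=4 F1=4; commitIndex=4
Op 12: F0 acks idx 3 -> match: F0=4 F1=4; commitIndex=4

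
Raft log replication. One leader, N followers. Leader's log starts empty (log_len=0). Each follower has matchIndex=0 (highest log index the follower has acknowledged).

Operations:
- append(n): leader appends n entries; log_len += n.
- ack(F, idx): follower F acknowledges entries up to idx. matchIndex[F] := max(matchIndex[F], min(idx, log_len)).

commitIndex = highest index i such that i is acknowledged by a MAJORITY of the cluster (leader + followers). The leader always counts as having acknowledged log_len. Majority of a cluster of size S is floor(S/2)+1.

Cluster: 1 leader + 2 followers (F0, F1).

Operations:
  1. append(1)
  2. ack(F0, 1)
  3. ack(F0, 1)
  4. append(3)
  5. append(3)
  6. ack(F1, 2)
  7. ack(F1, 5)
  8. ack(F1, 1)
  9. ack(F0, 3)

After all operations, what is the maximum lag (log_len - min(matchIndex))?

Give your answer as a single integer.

Answer: 4

Derivation:
Op 1: append 1 -> log_len=1
Op 2: F0 acks idx 1 -> match: F0=1 F1=0; commitIndex=1
Op 3: F0 acks idx 1 -> match: F0=1 F1=0; commitIndex=1
Op 4: append 3 -> log_len=4
Op 5: append 3 -> log_len=7
Op 6: F1 acks idx 2 -> match: F0=1 F1=2; commitIndex=2
Op 7: F1 acks idx 5 -> match: F0=1 F1=5; commitIndex=5
Op 8: F1 acks idx 1 -> match: F0=1 F1=5; commitIndex=5
Op 9: F0 acks idx 3 -> match: F0=3 F1=5; commitIndex=5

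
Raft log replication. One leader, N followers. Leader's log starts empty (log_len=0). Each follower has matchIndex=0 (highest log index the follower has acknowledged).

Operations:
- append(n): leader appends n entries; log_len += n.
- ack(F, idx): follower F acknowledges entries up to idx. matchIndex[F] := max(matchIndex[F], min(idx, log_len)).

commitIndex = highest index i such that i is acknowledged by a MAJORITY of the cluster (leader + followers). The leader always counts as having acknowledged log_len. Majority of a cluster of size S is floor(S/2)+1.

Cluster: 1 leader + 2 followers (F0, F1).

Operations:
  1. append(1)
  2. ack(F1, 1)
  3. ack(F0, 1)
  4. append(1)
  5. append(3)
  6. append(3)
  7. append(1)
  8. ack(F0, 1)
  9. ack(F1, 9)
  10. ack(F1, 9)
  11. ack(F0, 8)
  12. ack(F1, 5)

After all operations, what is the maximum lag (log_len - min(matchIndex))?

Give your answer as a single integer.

Op 1: append 1 -> log_len=1
Op 2: F1 acks idx 1 -> match: F0=0 F1=1; commitIndex=1
Op 3: F0 acks idx 1 -> match: F0=1 F1=1; commitIndex=1
Op 4: append 1 -> log_len=2
Op 5: append 3 -> log_len=5
Op 6: append 3 -> log_len=8
Op 7: append 1 -> log_len=9
Op 8: F0 acks idx 1 -> match: F0=1 F1=1; commitIndex=1
Op 9: F1 acks idx 9 -> match: F0=1 F1=9; commitIndex=9
Op 10: F1 acks idx 9 -> match: F0=1 F1=9; commitIndex=9
Op 11: F0 acks idx 8 -> match: F0=8 F1=9; commitIndex=9
Op 12: F1 acks idx 5 -> match: F0=8 F1=9; commitIndex=9

Answer: 1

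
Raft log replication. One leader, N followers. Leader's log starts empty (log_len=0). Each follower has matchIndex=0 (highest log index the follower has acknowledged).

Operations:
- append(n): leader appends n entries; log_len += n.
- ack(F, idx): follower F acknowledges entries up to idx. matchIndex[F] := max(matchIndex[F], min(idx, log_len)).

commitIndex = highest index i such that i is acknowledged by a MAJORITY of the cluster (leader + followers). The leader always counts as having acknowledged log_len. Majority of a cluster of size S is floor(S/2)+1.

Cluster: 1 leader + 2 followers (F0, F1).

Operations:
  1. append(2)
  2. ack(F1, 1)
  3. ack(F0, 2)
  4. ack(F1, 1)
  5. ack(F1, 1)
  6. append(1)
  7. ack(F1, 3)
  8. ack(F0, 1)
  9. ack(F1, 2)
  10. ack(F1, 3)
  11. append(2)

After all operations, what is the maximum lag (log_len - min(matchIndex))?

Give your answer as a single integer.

Op 1: append 2 -> log_len=2
Op 2: F1 acks idx 1 -> match: F0=0 F1=1; commitIndex=1
Op 3: F0 acks idx 2 -> match: F0=2 F1=1; commitIndex=2
Op 4: F1 acks idx 1 -> match: F0=2 F1=1; commitIndex=2
Op 5: F1 acks idx 1 -> match: F0=2 F1=1; commitIndex=2
Op 6: append 1 -> log_len=3
Op 7: F1 acks idx 3 -> match: F0=2 F1=3; commitIndex=3
Op 8: F0 acks idx 1 -> match: F0=2 F1=3; commitIndex=3
Op 9: F1 acks idx 2 -> match: F0=2 F1=3; commitIndex=3
Op 10: F1 acks idx 3 -> match: F0=2 F1=3; commitIndex=3
Op 11: append 2 -> log_len=5

Answer: 3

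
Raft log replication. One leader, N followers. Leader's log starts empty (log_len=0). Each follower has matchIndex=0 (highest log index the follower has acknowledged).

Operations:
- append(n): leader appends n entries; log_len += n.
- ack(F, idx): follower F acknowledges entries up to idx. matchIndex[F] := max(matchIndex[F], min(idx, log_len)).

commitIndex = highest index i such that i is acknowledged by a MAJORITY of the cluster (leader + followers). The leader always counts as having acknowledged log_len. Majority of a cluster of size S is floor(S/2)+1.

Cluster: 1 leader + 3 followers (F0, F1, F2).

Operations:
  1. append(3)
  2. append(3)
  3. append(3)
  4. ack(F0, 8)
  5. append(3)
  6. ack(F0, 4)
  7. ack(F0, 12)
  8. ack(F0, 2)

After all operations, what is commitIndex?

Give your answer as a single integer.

Op 1: append 3 -> log_len=3
Op 2: append 3 -> log_len=6
Op 3: append 3 -> log_len=9
Op 4: F0 acks idx 8 -> match: F0=8 F1=0 F2=0; commitIndex=0
Op 5: append 3 -> log_len=12
Op 6: F0 acks idx 4 -> match: F0=8 F1=0 F2=0; commitIndex=0
Op 7: F0 acks idx 12 -> match: F0=12 F1=0 F2=0; commitIndex=0
Op 8: F0 acks idx 2 -> match: F0=12 F1=0 F2=0; commitIndex=0

Answer: 0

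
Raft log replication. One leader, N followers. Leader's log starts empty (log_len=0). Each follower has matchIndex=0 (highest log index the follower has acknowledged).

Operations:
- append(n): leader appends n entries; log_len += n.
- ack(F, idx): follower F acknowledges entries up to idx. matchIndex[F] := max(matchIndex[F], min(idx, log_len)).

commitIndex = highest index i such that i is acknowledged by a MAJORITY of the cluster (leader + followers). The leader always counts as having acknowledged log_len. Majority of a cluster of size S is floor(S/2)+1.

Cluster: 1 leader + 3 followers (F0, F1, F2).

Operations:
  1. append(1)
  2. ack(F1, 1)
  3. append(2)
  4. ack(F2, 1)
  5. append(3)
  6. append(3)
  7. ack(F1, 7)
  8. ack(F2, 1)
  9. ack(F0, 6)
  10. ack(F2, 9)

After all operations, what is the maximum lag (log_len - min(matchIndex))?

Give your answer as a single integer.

Op 1: append 1 -> log_len=1
Op 2: F1 acks idx 1 -> match: F0=0 F1=1 F2=0; commitIndex=0
Op 3: append 2 -> log_len=3
Op 4: F2 acks idx 1 -> match: F0=0 F1=1 F2=1; commitIndex=1
Op 5: append 3 -> log_len=6
Op 6: append 3 -> log_len=9
Op 7: F1 acks idx 7 -> match: F0=0 F1=7 F2=1; commitIndex=1
Op 8: F2 acks idx 1 -> match: F0=0 F1=7 F2=1; commitIndex=1
Op 9: F0 acks idx 6 -> match: F0=6 F1=7 F2=1; commitIndex=6
Op 10: F2 acks idx 9 -> match: F0=6 F1=7 F2=9; commitIndex=7

Answer: 3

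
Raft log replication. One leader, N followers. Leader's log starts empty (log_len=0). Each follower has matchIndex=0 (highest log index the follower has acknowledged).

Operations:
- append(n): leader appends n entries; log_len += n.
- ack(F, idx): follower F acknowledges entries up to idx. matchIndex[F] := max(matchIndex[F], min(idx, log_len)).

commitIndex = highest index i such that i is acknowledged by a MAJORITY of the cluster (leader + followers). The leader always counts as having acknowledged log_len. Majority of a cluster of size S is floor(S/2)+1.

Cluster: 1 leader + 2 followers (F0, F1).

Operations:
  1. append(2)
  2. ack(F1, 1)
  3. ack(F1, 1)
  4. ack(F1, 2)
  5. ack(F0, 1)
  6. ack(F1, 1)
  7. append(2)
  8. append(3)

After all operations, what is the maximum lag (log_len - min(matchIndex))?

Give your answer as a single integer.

Answer: 6

Derivation:
Op 1: append 2 -> log_len=2
Op 2: F1 acks idx 1 -> match: F0=0 F1=1; commitIndex=1
Op 3: F1 acks idx 1 -> match: F0=0 F1=1; commitIndex=1
Op 4: F1 acks idx 2 -> match: F0=0 F1=2; commitIndex=2
Op 5: F0 acks idx 1 -> match: F0=1 F1=2; commitIndex=2
Op 6: F1 acks idx 1 -> match: F0=1 F1=2; commitIndex=2
Op 7: append 2 -> log_len=4
Op 8: append 3 -> log_len=7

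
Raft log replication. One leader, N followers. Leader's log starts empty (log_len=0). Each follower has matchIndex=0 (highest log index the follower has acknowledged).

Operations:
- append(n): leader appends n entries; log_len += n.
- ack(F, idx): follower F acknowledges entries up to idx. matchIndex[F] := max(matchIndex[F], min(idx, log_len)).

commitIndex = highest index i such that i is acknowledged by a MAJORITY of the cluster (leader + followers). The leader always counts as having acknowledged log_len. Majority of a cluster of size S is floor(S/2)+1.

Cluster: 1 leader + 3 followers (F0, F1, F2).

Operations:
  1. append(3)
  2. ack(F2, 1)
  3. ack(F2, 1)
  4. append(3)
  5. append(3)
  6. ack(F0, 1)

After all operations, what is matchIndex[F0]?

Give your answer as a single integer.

Answer: 1

Derivation:
Op 1: append 3 -> log_len=3
Op 2: F2 acks idx 1 -> match: F0=0 F1=0 F2=1; commitIndex=0
Op 3: F2 acks idx 1 -> match: F0=0 F1=0 F2=1; commitIndex=0
Op 4: append 3 -> log_len=6
Op 5: append 3 -> log_len=9
Op 6: F0 acks idx 1 -> match: F0=1 F1=0 F2=1; commitIndex=1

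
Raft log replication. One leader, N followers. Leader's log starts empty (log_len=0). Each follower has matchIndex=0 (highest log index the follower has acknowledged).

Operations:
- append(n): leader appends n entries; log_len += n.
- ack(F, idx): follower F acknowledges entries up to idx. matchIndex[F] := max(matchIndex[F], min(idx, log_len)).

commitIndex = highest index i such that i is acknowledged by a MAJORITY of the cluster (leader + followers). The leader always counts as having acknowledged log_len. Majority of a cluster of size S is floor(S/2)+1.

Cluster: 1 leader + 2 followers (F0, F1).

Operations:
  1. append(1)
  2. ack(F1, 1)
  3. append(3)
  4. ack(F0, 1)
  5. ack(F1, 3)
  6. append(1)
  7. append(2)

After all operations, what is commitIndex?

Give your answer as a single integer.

Op 1: append 1 -> log_len=1
Op 2: F1 acks idx 1 -> match: F0=0 F1=1; commitIndex=1
Op 3: append 3 -> log_len=4
Op 4: F0 acks idx 1 -> match: F0=1 F1=1; commitIndex=1
Op 5: F1 acks idx 3 -> match: F0=1 F1=3; commitIndex=3
Op 6: append 1 -> log_len=5
Op 7: append 2 -> log_len=7

Answer: 3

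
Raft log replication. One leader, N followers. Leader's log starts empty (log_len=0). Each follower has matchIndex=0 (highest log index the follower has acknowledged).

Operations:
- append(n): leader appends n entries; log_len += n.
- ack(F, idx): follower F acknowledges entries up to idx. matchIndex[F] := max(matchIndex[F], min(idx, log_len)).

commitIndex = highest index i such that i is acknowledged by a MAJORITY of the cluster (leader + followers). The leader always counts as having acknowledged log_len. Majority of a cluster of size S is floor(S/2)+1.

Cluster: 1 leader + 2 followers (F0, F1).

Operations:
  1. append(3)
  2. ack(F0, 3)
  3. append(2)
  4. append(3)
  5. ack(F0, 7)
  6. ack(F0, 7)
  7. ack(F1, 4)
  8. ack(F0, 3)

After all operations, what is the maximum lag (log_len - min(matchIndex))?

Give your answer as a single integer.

Op 1: append 3 -> log_len=3
Op 2: F0 acks idx 3 -> match: F0=3 F1=0; commitIndex=3
Op 3: append 2 -> log_len=5
Op 4: append 3 -> log_len=8
Op 5: F0 acks idx 7 -> match: F0=7 F1=0; commitIndex=7
Op 6: F0 acks idx 7 -> match: F0=7 F1=0; commitIndex=7
Op 7: F1 acks idx 4 -> match: F0=7 F1=4; commitIndex=7
Op 8: F0 acks idx 3 -> match: F0=7 F1=4; commitIndex=7

Answer: 4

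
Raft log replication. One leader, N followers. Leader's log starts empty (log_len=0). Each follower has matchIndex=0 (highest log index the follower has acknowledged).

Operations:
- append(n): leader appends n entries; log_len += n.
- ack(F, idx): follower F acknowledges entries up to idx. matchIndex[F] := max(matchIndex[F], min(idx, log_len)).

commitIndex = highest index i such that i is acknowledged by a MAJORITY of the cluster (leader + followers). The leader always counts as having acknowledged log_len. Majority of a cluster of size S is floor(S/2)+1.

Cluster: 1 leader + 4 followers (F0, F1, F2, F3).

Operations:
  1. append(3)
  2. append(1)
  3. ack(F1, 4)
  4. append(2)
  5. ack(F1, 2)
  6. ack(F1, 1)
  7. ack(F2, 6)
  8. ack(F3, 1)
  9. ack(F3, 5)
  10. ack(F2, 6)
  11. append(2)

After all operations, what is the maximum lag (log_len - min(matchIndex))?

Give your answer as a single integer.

Op 1: append 3 -> log_len=3
Op 2: append 1 -> log_len=4
Op 3: F1 acks idx 4 -> match: F0=0 F1=4 F2=0 F3=0; commitIndex=0
Op 4: append 2 -> log_len=6
Op 5: F1 acks idx 2 -> match: F0=0 F1=4 F2=0 F3=0; commitIndex=0
Op 6: F1 acks idx 1 -> match: F0=0 F1=4 F2=0 F3=0; commitIndex=0
Op 7: F2 acks idx 6 -> match: F0=0 F1=4 F2=6 F3=0; commitIndex=4
Op 8: F3 acks idx 1 -> match: F0=0 F1=4 F2=6 F3=1; commitIndex=4
Op 9: F3 acks idx 5 -> match: F0=0 F1=4 F2=6 F3=5; commitIndex=5
Op 10: F2 acks idx 6 -> match: F0=0 F1=4 F2=6 F3=5; commitIndex=5
Op 11: append 2 -> log_len=8

Answer: 8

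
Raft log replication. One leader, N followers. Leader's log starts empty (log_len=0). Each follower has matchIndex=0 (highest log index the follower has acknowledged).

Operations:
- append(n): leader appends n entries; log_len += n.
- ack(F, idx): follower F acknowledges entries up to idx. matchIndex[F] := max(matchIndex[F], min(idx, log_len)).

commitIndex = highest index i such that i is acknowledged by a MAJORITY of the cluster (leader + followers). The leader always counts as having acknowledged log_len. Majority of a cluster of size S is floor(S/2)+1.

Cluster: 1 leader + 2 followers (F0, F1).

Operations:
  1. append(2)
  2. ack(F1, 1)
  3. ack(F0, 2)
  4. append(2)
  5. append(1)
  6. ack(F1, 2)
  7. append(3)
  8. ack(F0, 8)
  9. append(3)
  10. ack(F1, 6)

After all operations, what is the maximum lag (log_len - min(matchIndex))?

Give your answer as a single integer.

Answer: 5

Derivation:
Op 1: append 2 -> log_len=2
Op 2: F1 acks idx 1 -> match: F0=0 F1=1; commitIndex=1
Op 3: F0 acks idx 2 -> match: F0=2 F1=1; commitIndex=2
Op 4: append 2 -> log_len=4
Op 5: append 1 -> log_len=5
Op 6: F1 acks idx 2 -> match: F0=2 F1=2; commitIndex=2
Op 7: append 3 -> log_len=8
Op 8: F0 acks idx 8 -> match: F0=8 F1=2; commitIndex=8
Op 9: append 3 -> log_len=11
Op 10: F1 acks idx 6 -> match: F0=8 F1=6; commitIndex=8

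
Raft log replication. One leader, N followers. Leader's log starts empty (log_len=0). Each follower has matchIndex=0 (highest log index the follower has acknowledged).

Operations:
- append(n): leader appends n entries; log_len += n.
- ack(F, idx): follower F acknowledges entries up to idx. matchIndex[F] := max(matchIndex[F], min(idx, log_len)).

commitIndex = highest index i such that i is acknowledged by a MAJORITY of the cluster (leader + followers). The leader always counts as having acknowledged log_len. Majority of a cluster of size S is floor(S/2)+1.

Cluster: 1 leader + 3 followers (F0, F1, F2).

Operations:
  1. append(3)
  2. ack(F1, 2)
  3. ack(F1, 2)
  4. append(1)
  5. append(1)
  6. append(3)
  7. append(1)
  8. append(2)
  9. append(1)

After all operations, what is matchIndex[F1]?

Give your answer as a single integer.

Answer: 2

Derivation:
Op 1: append 3 -> log_len=3
Op 2: F1 acks idx 2 -> match: F0=0 F1=2 F2=0; commitIndex=0
Op 3: F1 acks idx 2 -> match: F0=0 F1=2 F2=0; commitIndex=0
Op 4: append 1 -> log_len=4
Op 5: append 1 -> log_len=5
Op 6: append 3 -> log_len=8
Op 7: append 1 -> log_len=9
Op 8: append 2 -> log_len=11
Op 9: append 1 -> log_len=12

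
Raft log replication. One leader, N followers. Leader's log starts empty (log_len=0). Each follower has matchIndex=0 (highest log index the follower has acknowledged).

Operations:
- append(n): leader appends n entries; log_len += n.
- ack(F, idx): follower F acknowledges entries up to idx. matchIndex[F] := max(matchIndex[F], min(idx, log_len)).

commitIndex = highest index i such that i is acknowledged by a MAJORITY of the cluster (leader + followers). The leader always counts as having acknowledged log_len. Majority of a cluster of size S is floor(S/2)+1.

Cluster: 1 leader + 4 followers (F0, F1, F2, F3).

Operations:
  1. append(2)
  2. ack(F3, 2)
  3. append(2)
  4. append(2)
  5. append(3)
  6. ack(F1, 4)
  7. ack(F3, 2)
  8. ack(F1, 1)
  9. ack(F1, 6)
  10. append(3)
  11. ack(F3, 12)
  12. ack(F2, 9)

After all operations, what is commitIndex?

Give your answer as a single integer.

Op 1: append 2 -> log_len=2
Op 2: F3 acks idx 2 -> match: F0=0 F1=0 F2=0 F3=2; commitIndex=0
Op 3: append 2 -> log_len=4
Op 4: append 2 -> log_len=6
Op 5: append 3 -> log_len=9
Op 6: F1 acks idx 4 -> match: F0=0 F1=4 F2=0 F3=2; commitIndex=2
Op 7: F3 acks idx 2 -> match: F0=0 F1=4 F2=0 F3=2; commitIndex=2
Op 8: F1 acks idx 1 -> match: F0=0 F1=4 F2=0 F3=2; commitIndex=2
Op 9: F1 acks idx 6 -> match: F0=0 F1=6 F2=0 F3=2; commitIndex=2
Op 10: append 3 -> log_len=12
Op 11: F3 acks idx 12 -> match: F0=0 F1=6 F2=0 F3=12; commitIndex=6
Op 12: F2 acks idx 9 -> match: F0=0 F1=6 F2=9 F3=12; commitIndex=9

Answer: 9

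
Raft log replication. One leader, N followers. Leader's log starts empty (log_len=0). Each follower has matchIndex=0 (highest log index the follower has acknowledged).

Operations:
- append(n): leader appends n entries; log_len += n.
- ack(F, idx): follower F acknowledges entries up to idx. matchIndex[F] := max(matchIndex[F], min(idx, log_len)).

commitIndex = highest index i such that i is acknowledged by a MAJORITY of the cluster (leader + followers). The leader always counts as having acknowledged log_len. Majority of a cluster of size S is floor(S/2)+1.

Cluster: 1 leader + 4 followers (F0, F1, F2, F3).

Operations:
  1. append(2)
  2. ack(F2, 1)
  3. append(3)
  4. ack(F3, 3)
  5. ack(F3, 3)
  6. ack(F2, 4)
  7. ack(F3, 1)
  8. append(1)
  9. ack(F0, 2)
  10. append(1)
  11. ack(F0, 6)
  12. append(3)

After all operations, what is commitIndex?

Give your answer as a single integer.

Op 1: append 2 -> log_len=2
Op 2: F2 acks idx 1 -> match: F0=0 F1=0 F2=1 F3=0; commitIndex=0
Op 3: append 3 -> log_len=5
Op 4: F3 acks idx 3 -> match: F0=0 F1=0 F2=1 F3=3; commitIndex=1
Op 5: F3 acks idx 3 -> match: F0=0 F1=0 F2=1 F3=3; commitIndex=1
Op 6: F2 acks idx 4 -> match: F0=0 F1=0 F2=4 F3=3; commitIndex=3
Op 7: F3 acks idx 1 -> match: F0=0 F1=0 F2=4 F3=3; commitIndex=3
Op 8: append 1 -> log_len=6
Op 9: F0 acks idx 2 -> match: F0=2 F1=0 F2=4 F3=3; commitIndex=3
Op 10: append 1 -> log_len=7
Op 11: F0 acks idx 6 -> match: F0=6 F1=0 F2=4 F3=3; commitIndex=4
Op 12: append 3 -> log_len=10

Answer: 4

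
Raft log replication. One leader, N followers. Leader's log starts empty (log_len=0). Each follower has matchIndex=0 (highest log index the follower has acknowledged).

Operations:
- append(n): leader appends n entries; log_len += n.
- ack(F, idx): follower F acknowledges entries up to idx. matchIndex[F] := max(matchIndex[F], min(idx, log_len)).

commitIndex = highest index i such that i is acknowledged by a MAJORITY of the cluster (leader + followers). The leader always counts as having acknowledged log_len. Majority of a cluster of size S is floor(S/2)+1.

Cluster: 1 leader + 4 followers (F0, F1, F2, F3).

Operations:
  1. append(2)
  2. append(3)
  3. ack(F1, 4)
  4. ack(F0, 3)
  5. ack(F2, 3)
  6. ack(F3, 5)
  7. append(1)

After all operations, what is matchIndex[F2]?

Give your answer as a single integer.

Op 1: append 2 -> log_len=2
Op 2: append 3 -> log_len=5
Op 3: F1 acks idx 4 -> match: F0=0 F1=4 F2=0 F3=0; commitIndex=0
Op 4: F0 acks idx 3 -> match: F0=3 F1=4 F2=0 F3=0; commitIndex=3
Op 5: F2 acks idx 3 -> match: F0=3 F1=4 F2=3 F3=0; commitIndex=3
Op 6: F3 acks idx 5 -> match: F0=3 F1=4 F2=3 F3=5; commitIndex=4
Op 7: append 1 -> log_len=6

Answer: 3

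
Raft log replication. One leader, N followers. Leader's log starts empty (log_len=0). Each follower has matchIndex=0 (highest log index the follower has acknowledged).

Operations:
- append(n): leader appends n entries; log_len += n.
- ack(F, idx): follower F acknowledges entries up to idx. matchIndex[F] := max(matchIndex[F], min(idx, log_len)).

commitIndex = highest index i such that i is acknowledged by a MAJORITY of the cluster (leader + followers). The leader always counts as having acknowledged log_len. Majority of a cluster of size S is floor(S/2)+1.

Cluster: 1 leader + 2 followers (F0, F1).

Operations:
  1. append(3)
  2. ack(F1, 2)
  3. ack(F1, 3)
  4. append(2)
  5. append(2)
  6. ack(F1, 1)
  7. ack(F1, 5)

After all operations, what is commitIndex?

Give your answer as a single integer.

Op 1: append 3 -> log_len=3
Op 2: F1 acks idx 2 -> match: F0=0 F1=2; commitIndex=2
Op 3: F1 acks idx 3 -> match: F0=0 F1=3; commitIndex=3
Op 4: append 2 -> log_len=5
Op 5: append 2 -> log_len=7
Op 6: F1 acks idx 1 -> match: F0=0 F1=3; commitIndex=3
Op 7: F1 acks idx 5 -> match: F0=0 F1=5; commitIndex=5

Answer: 5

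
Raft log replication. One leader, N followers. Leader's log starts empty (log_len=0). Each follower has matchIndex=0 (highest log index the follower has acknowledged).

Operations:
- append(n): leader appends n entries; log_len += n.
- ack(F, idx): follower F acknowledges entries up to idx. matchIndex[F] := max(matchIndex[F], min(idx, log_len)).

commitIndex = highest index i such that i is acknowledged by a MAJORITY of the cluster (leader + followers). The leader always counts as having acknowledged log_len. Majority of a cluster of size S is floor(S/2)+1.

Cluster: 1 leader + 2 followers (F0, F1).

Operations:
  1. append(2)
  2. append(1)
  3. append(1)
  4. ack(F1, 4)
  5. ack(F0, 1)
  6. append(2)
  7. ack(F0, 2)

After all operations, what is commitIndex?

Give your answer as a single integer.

Op 1: append 2 -> log_len=2
Op 2: append 1 -> log_len=3
Op 3: append 1 -> log_len=4
Op 4: F1 acks idx 4 -> match: F0=0 F1=4; commitIndex=4
Op 5: F0 acks idx 1 -> match: F0=1 F1=4; commitIndex=4
Op 6: append 2 -> log_len=6
Op 7: F0 acks idx 2 -> match: F0=2 F1=4; commitIndex=4

Answer: 4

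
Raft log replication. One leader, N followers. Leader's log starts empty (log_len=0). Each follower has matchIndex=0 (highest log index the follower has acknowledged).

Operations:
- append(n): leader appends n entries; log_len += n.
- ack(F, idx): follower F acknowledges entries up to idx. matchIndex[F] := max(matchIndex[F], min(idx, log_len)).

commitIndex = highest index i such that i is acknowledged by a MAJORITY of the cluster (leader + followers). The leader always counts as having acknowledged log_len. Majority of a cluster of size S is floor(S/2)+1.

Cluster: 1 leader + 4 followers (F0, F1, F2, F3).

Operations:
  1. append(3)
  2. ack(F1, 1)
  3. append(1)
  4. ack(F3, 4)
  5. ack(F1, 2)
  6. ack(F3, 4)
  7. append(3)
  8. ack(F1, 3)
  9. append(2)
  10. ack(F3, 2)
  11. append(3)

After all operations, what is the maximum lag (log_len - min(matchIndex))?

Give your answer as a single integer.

Answer: 12

Derivation:
Op 1: append 3 -> log_len=3
Op 2: F1 acks idx 1 -> match: F0=0 F1=1 F2=0 F3=0; commitIndex=0
Op 3: append 1 -> log_len=4
Op 4: F3 acks idx 4 -> match: F0=0 F1=1 F2=0 F3=4; commitIndex=1
Op 5: F1 acks idx 2 -> match: F0=0 F1=2 F2=0 F3=4; commitIndex=2
Op 6: F3 acks idx 4 -> match: F0=0 F1=2 F2=0 F3=4; commitIndex=2
Op 7: append 3 -> log_len=7
Op 8: F1 acks idx 3 -> match: F0=0 F1=3 F2=0 F3=4; commitIndex=3
Op 9: append 2 -> log_len=9
Op 10: F3 acks idx 2 -> match: F0=0 F1=3 F2=0 F3=4; commitIndex=3
Op 11: append 3 -> log_len=12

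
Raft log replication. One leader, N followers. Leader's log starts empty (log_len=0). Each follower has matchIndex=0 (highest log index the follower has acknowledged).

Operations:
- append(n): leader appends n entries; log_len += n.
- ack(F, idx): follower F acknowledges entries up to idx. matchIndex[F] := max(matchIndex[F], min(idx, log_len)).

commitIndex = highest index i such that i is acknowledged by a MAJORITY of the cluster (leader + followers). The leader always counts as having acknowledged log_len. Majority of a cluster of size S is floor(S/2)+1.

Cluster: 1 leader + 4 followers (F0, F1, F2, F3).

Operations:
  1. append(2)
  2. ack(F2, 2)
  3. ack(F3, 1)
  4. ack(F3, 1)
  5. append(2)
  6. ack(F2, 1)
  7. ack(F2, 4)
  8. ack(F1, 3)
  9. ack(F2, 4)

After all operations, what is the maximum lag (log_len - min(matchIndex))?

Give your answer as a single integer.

Answer: 4

Derivation:
Op 1: append 2 -> log_len=2
Op 2: F2 acks idx 2 -> match: F0=0 F1=0 F2=2 F3=0; commitIndex=0
Op 3: F3 acks idx 1 -> match: F0=0 F1=0 F2=2 F3=1; commitIndex=1
Op 4: F3 acks idx 1 -> match: F0=0 F1=0 F2=2 F3=1; commitIndex=1
Op 5: append 2 -> log_len=4
Op 6: F2 acks idx 1 -> match: F0=0 F1=0 F2=2 F3=1; commitIndex=1
Op 7: F2 acks idx 4 -> match: F0=0 F1=0 F2=4 F3=1; commitIndex=1
Op 8: F1 acks idx 3 -> match: F0=0 F1=3 F2=4 F3=1; commitIndex=3
Op 9: F2 acks idx 4 -> match: F0=0 F1=3 F2=4 F3=1; commitIndex=3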